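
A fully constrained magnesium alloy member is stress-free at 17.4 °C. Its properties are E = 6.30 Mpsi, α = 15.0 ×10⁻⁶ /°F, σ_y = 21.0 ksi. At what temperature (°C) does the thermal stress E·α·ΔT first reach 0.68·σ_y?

E = 6.30 Mpsi = 43.44 GPa.
α = 15.0×10⁻⁶/°F × 9/5 = 27.0×10⁻⁶/K.
σ_y = 21.0 ksi = 144.8 MPa.
E·α·ΔT = 98.46 MPa ⇒ ΔT = 98.46 / (43.44×10³ × 27.0×10⁻⁶) = 83.95 K.
T = 17.4 + 83.95 = 101.4 °C.

101 °C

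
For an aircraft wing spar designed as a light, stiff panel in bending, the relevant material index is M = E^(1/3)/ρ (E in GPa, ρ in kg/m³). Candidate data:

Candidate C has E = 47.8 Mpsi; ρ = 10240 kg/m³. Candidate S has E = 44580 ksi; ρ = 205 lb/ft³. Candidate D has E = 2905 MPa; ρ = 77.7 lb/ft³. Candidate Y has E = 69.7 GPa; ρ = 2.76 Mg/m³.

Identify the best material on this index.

Putting every candidate on a common basis:
  candidate C: E = 329.6 GPa, ρ = 10240 kg/m³
  candidate S: E = 307.4 GPa, ρ = 3284 kg/m³
  candidate D: E = 2.905 GPa, ρ = 1245 kg/m³
  candidate Y: E = 69.70 GPa, ρ = 2760 kg/m³
  candidate S: M = 2.06×10⁻³
  candidate Y: M = 1.49×10⁻³
  candidate D: M = 1.15×10⁻³
  candidate C: M = 0.675×10⁻³
Candidate S has the largest M.

candidate S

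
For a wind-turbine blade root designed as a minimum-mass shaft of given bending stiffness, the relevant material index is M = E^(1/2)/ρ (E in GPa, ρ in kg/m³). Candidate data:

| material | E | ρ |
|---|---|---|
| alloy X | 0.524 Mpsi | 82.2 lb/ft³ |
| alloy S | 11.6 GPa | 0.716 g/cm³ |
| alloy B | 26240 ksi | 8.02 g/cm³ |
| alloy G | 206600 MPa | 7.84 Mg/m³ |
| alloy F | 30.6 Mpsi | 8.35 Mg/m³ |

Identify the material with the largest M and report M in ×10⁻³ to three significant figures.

alloy S, M = 4.76×10⁻³

Convert each candidate to consistent units, then evaluate M:
  alloy X: E = 3.613 GPa, ρ = 1317 kg/m³
  alloy S: E = 11.60 GPa, ρ = 716.0 kg/m³
  alloy B: E = 180.9 GPa, ρ = 8020 kg/m³
  alloy G: E = 206.6 GPa, ρ = 7840 kg/m³
  alloy F: E = 211.0 GPa, ρ = 8350 kg/m³
  alloy S: M = 4.76×10⁻³
  alloy G: M = 1.83×10⁻³
  alloy F: M = 1.74×10⁻³
  alloy B: M = 1.68×10⁻³
  alloy X: M = 1.44×10⁻³
Highest index: alloy S.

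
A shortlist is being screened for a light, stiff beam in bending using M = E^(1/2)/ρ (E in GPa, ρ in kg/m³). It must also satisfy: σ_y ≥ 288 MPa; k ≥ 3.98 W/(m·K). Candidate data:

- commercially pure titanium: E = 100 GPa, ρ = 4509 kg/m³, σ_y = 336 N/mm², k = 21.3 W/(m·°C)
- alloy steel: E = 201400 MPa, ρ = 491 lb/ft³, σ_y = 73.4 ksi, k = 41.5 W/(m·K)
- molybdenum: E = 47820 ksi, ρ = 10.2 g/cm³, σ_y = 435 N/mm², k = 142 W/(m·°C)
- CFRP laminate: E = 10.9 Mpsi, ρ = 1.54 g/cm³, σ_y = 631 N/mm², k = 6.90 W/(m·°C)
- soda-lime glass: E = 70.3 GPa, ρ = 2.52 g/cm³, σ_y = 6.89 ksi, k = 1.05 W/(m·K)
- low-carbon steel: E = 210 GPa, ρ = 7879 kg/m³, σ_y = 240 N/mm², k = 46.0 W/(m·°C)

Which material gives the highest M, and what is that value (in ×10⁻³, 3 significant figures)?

Screen on constraints: σ_y ≥ 288 MPa; k ≥ 3.98 W/(m·K). Survivors: commercially pure titanium, alloy steel, molybdenum, CFRP laminate.
Normalizing units and computing the index:
  commercially pure titanium: E = 100.0 GPa, ρ = 4509 kg/m³
  alloy steel: E = 201.4 GPa, ρ = 7865 kg/m³
  molybdenum: E = 329.7 GPa, ρ = 10200 kg/m³
  CFRP laminate: E = 75.15 GPa, ρ = 1540 kg/m³
  CFRP laminate: M = 5.63×10⁻³
  commercially pure titanium: M = 2.22×10⁻³
  alloy steel: M = 1.80×10⁻³
  molybdenum: M = 1.78×10⁻³
Highest index: CFRP laminate.

CFRP laminate, M = 5.63×10⁻³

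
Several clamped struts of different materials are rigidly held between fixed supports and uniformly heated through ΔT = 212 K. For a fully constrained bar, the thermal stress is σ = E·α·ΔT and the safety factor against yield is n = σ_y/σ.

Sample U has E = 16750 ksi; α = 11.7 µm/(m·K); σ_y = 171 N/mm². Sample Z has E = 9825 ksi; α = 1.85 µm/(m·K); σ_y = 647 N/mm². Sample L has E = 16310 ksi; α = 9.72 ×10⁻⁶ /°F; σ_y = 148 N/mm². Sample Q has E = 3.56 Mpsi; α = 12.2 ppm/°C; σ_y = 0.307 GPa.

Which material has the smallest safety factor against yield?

In consistent units (E in GPa, α in ×10⁻⁶/K, σ_y in MPa):
  sample U: E = 115.5, α = 11.7, σ_y = 171.0 → σ = 286 MPa, n = 0.597
  sample Z: E = 67.74, α = 1.85, σ_y = 647.0 → σ = 26.6 MPa, n = 24.4
  sample L: E = 112.5, α = 17.5, σ_y = 148.0 → σ = 417 MPa, n = 0.355
  sample Q: E = 24.55, α = 12.2, σ_y = 307.0 → σ = 63.5 MPa, n = 4.84
Smallest n: sample L with n = 0.355.

sample L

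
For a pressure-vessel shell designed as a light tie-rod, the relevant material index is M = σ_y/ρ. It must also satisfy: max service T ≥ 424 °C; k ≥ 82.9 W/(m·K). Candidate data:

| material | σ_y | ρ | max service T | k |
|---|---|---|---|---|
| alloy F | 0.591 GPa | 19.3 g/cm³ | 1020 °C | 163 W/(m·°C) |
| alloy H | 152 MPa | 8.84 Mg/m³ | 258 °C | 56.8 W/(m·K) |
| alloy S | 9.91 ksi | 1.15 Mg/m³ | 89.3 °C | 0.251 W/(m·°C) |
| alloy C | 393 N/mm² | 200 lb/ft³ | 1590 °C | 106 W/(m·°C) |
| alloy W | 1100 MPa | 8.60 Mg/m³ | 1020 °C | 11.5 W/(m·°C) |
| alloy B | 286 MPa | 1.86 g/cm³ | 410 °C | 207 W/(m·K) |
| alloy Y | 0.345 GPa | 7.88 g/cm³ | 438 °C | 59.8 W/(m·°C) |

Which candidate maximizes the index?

alloy C

Screen on constraints: max service T ≥ 424 °C; k ≥ 82.9 W/(m·K). Survivors: alloy F, alloy C.
Normalizing units and computing the index:
  alloy F: σ_y = 591.0 MPa, ρ = 19300 kg/m³
  alloy C: σ_y = 393.0 MPa, ρ = 3204 kg/m³
  alloy C: M = 123 kN·m/kg
  alloy F: M = 30.6 kN·m/kg
Alloy C ranks first.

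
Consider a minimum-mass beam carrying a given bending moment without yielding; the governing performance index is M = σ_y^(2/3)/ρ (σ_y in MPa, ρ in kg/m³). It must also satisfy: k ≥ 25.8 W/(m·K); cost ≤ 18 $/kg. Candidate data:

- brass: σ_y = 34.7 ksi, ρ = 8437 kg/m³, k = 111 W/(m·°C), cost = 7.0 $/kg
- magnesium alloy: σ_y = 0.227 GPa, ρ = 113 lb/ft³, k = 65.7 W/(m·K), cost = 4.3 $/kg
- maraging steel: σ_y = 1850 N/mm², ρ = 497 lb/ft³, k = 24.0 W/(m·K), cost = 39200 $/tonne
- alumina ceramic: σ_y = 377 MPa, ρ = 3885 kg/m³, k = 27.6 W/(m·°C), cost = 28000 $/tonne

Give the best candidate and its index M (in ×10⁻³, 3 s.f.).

magnesium alloy, M = 20.6×10⁻³

Screen on constraints: k ≥ 25.8 W/(m·K); cost ≤ 18 $/kg. Survivors: brass, magnesium alloy.
In SI units:
  brass: σ_y = 239.2 MPa, ρ = 8437 kg/m³
  magnesium alloy: σ_y = 227.0 MPa, ρ = 1810 kg/m³
  magnesium alloy: M = 20.6×10⁻³
  brass: M = 4.57×10⁻³
The maximum is for magnesium alloy.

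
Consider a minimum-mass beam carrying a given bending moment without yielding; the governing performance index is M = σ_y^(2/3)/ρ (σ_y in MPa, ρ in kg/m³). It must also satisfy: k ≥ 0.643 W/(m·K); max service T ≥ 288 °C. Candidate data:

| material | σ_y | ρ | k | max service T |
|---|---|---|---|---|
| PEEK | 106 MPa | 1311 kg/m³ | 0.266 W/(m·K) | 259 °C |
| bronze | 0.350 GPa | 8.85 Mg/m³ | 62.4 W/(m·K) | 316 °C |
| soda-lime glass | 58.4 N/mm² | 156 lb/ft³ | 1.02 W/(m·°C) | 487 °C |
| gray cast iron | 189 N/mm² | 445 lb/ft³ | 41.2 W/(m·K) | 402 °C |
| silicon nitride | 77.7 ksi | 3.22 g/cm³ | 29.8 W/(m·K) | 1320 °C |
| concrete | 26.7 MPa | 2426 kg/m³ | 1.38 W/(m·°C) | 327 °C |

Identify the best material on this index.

Screen on constraints: k ≥ 0.643 W/(m·K); max service T ≥ 288 °C. Survivors: bronze, soda-lime glass, gray cast iron, silicon nitride, concrete.
Convert each candidate to consistent units, then evaluate M:
  bronze: σ_y = 350.0 MPa, ρ = 8850 kg/m³
  soda-lime glass: σ_y = 58.40 MPa, ρ = 2499 kg/m³
  gray cast iron: σ_y = 189.0 MPa, ρ = 7128 kg/m³
  silicon nitride: σ_y = 535.7 MPa, ρ = 3220 kg/m³
  concrete: σ_y = 26.70 MPa, ρ = 2426 kg/m³
  silicon nitride: M = 20.5×10⁻³
  soda-lime glass: M = 6.02×10⁻³
  bronze: M = 5.61×10⁻³
  gray cast iron: M = 4.62×10⁻³
  concrete: M = 3.68×10⁻³
The maximum is for silicon nitride.

silicon nitride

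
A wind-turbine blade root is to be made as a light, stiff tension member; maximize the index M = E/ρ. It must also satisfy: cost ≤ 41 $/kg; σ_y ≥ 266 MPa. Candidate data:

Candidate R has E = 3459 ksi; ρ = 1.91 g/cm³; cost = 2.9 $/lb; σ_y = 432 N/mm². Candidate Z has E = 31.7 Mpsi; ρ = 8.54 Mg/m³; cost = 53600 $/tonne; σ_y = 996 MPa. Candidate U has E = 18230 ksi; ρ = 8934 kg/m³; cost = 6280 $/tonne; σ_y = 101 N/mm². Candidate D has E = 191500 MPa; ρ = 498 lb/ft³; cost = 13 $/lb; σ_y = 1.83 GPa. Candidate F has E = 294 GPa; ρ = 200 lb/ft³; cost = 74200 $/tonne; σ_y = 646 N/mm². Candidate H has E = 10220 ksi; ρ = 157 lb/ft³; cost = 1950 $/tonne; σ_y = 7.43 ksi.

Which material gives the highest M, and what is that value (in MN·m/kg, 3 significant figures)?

candidate D, M = 24.0 MN·m/kg

Screen on constraints: cost ≤ 41 $/kg; σ_y ≥ 266 MPa. Survivors: candidate R, candidate D.
Convert each candidate to consistent units, then evaluate M:
  candidate R: E = 23.85 GPa, ρ = 1910 kg/m³
  candidate D: E = 191.5 GPa, ρ = 7977 kg/m³
  candidate D: M = 24.0 MN·m/kg
  candidate R: M = 12.5 MN·m/kg
Candidate D ranks first.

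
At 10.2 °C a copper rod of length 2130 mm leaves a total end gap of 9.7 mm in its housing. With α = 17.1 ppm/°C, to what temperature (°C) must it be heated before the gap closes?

α·L₀·ΔT = 9.7 mm ⇒ ΔT = 9.7 / (17.1×10⁻⁶ × 2130.0) = 266.3 K.
T = 10.2 + 266.3 = 276.5 °C.

277 °C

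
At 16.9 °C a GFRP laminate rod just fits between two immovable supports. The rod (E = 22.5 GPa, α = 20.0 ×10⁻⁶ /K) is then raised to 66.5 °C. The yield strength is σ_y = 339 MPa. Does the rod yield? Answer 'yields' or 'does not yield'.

ΔT = 49.60 K. Constrained thermal stress σ = E·α·ΔT = 22.50×10³ MPa × 20.0×10⁻⁶ × 49.60 = 22.3 MPa (compressive).
Compare to σ_y = 339 MPa: σ < σ_y, so it does not yield.

does not yield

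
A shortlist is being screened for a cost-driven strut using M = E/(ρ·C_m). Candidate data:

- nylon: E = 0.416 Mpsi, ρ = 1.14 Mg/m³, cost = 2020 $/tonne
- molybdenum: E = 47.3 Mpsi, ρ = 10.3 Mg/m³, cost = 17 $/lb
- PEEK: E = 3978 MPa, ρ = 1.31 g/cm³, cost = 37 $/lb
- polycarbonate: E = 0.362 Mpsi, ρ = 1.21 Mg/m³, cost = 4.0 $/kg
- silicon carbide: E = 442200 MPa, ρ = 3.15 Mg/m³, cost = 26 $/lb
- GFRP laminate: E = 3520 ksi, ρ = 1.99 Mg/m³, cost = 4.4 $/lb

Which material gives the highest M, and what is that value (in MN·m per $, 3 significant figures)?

Convert each candidate to consistent units, then evaluate M:
  nylon: E = 2.868 GPa, ρ = 1140 kg/m³, cost = 2.020 $/kg
  molybdenum: E = 326.1 GPa, ρ = 10300 kg/m³, cost = 37.48 $/kg
  PEEK: E = 3.978 GPa, ρ = 1310 kg/m³, cost = 81.57 $/kg
  polycarbonate: E = 2.496 GPa, ρ = 1210 kg/m³, cost = 4.000 $/kg
  silicon carbide: E = 442.2 GPa, ρ = 3150 kg/m³, cost = 57.32 $/kg
  GFRP laminate: E = 24.27 GPa, ρ = 1990 kg/m³, cost = 9.700 $/kg
  silicon carbide: M = 2.45 MN·m per $
  GFRP laminate: M = 1.26 MN·m per $
  nylon: M = 1.25 MN·m per $
  molybdenum: M = 0.845 MN·m per $
  polycarbonate: M = 0.516 MN·m per $
  PEEK: M = 0.0372 MN·m per $
Silicon carbide ranks first.

silicon carbide, M = 2.45 MN·m per $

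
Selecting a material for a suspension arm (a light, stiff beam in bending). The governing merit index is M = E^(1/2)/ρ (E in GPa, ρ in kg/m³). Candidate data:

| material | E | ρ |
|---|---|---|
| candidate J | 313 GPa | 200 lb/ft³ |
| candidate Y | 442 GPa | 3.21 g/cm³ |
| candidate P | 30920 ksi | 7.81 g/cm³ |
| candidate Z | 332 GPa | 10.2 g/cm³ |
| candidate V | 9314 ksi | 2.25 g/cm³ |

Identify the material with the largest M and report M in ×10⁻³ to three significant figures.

After converting to SI:
  candidate J: E = 313.0 GPa, ρ = 3204 kg/m³
  candidate Y: E = 442.0 GPa, ρ = 3210 kg/m³
  candidate P: E = 213.2 GPa, ρ = 7810 kg/m³
  candidate Z: E = 332.0 GPa, ρ = 10200 kg/m³
  candidate V: E = 64.22 GPa, ρ = 2250 kg/m³
  candidate Y: M = 6.55×10⁻³
  candidate J: M = 5.52×10⁻³
  candidate V: M = 3.56×10⁻³
  candidate P: M = 1.87×10⁻³
  candidate Z: M = 1.79×10⁻³
Highest index: candidate Y.

candidate Y, M = 6.55×10⁻³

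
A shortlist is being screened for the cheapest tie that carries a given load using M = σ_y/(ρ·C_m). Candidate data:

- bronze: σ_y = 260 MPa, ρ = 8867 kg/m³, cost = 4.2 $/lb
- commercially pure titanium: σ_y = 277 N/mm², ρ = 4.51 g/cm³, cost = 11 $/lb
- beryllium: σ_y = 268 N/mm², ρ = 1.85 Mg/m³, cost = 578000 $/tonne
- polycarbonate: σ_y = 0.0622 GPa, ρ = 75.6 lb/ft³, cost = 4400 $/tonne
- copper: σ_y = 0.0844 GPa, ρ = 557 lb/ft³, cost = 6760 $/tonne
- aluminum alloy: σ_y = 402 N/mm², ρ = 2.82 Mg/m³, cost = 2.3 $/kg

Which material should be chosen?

aluminum alloy

Putting every candidate on a common basis:
  bronze: σ_y = 260.0 MPa, ρ = 8867 kg/m³, cost = 9.259 $/kg
  commercially pure titanium: σ_y = 277.0 MPa, ρ = 4510 kg/m³, cost = 24.25 $/kg
  beryllium: σ_y = 268.0 MPa, ρ = 1850 kg/m³, cost = 578.0 $/kg
  polycarbonate: σ_y = 62.20 MPa, ρ = 1211 kg/m³, cost = 4.400 $/kg
  copper: σ_y = 84.40 MPa, ρ = 8922 kg/m³, cost = 6.760 $/kg
  aluminum alloy: σ_y = 402.0 MPa, ρ = 2820 kg/m³, cost = 2.300 $/kg
  aluminum alloy: M = 62.0 kN·m per $
  polycarbonate: M = 11.7 kN·m per $
  bronze: M = 3.17 kN·m per $
  commercially pure titanium: M = 2.53 kN·m per $
  copper: M = 1.40 kN·m per $
  beryllium: M = 0.251 kN·m per $
The maximum is for aluminum alloy.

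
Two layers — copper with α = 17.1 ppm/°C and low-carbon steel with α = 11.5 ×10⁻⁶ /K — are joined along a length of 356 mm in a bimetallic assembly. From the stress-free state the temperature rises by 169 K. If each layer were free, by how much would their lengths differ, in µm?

Δα = |17.1 − 11.5|×10⁻⁶/K = 5.60×10⁻⁶/K.
ΔL_mismatch = Δα·L·ΔT = 5.60×10⁻⁶ × 356.0 mm × 169.0 K = 337 µm.

337 µm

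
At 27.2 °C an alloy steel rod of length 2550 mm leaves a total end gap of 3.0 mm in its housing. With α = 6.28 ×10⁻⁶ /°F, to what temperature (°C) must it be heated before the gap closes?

131 °C

α = 6.28×10⁻⁶/°F × 9/5 = 11.3×10⁻⁶/K.
α·L₀·ΔT = 3.0 mm ⇒ ΔT = 3.0 / (11.3×10⁻⁶ × 2550.0) = 104.1 K.
T = 27.2 + 104.1 = 131.3 °C.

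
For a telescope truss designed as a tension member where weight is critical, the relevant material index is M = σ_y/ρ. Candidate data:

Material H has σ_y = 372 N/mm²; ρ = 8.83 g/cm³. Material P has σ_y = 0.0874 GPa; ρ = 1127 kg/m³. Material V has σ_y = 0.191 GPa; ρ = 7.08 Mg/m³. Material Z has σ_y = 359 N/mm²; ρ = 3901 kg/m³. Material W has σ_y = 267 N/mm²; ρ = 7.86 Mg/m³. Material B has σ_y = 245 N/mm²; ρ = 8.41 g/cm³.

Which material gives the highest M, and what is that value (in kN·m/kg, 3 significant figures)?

material Z, M = 92.0 kN·m/kg

After converting to SI:
  material H: σ_y = 372.0 MPa, ρ = 8830 kg/m³
  material P: σ_y = 87.40 MPa, ρ = 1127 kg/m³
  material V: σ_y = 191.0 MPa, ρ = 7080 kg/m³
  material Z: σ_y = 359.0 MPa, ρ = 3901 kg/m³
  material W: σ_y = 267.0 MPa, ρ = 7860 kg/m³
  material B: σ_y = 245.0 MPa, ρ = 8410 kg/m³
  material Z: M = 92.0 kN·m/kg
  material P: M = 77.6 kN·m/kg
  material H: M = 42.1 kN·m/kg
  material W: M = 34.0 kN·m/kg
  material B: M = 29.1 kN·m/kg
  material V: M = 27.0 kN·m/kg
Material Z has the largest M.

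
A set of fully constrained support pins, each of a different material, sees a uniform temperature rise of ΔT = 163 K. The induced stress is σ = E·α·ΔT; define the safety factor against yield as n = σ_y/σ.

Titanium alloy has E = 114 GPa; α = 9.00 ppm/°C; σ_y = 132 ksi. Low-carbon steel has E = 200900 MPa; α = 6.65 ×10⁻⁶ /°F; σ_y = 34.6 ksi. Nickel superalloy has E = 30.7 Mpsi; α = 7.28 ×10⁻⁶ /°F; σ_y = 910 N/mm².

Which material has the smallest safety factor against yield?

low-carbon steel

With everything in SI (GPa, ×10⁻⁶/K, MPa):
  titanium alloy: E = 114.0, α = 9.00, σ_y = 910.1 → σ = 167 MPa, n = 5.44
  low-carbon steel: E = 200.9, α = 12.0, σ_y = 238.6 → σ = 392 MPa, n = 0.609
  nickel superalloy: E = 211.7, α = 13.1, σ_y = 910.0 → σ = 452 MPa, n = 2.01
Smallest n: low-carbon steel with n = 0.609.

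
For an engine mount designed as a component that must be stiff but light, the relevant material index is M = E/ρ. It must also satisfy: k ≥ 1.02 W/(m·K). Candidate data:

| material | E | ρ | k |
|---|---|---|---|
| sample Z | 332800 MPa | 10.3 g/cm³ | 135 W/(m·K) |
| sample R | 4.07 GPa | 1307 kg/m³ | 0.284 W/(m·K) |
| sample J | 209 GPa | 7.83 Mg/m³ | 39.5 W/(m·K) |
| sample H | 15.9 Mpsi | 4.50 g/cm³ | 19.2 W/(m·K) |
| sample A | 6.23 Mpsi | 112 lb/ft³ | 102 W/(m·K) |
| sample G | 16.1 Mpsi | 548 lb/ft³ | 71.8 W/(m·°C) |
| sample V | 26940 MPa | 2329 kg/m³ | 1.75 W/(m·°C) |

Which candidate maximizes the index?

Screen on constraints: k ≥ 1.02 W/(m·K). Survivors: sample Z, sample J, sample H, sample A, sample G, sample V.
Putting every candidate on a common basis:
  sample Z: E = 332.8 GPa, ρ = 10300 kg/m³
  sample J: E = 209.0 GPa, ρ = 7830 kg/m³
  sample H: E = 109.6 GPa, ρ = 4500 kg/m³
  sample A: E = 42.95 GPa, ρ = 1794 kg/m³
  sample G: E = 111.0 GPa, ρ = 8778 kg/m³
  sample V: E = 26.94 GPa, ρ = 2329 kg/m³
  sample Z: M = 32.3 MN·m/kg
  sample J: M = 26.7 MN·m/kg
  sample H: M = 24.4 MN·m/kg
  sample A: M = 23.9 MN·m/kg
  sample G: M = 12.6 MN·m/kg
  sample V: M = 11.6 MN·m/kg
Highest index: sample Z.

sample Z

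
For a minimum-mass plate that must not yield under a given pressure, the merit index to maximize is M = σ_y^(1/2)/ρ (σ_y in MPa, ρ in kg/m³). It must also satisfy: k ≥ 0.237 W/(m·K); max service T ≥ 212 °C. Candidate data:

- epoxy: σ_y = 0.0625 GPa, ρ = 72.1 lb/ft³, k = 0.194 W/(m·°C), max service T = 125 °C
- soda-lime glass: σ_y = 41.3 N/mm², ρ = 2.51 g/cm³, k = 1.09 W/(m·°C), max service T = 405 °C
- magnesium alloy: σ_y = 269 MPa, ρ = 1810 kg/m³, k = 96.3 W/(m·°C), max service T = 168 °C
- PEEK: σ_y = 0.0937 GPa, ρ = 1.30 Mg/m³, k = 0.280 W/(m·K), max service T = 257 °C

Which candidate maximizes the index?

Screen on constraints: k ≥ 0.237 W/(m·K); max service T ≥ 212 °C. Survivors: soda-lime glass, PEEK.
Convert each candidate to consistent units, then evaluate M:
  soda-lime glass: σ_y = 41.30 MPa, ρ = 2510 kg/m³
  PEEK: σ_y = 93.70 MPa, ρ = 1300 kg/m³
  PEEK: M = 7.45×10⁻³
  soda-lime glass: M = 2.56×10⁻³
PEEK ranks first.

PEEK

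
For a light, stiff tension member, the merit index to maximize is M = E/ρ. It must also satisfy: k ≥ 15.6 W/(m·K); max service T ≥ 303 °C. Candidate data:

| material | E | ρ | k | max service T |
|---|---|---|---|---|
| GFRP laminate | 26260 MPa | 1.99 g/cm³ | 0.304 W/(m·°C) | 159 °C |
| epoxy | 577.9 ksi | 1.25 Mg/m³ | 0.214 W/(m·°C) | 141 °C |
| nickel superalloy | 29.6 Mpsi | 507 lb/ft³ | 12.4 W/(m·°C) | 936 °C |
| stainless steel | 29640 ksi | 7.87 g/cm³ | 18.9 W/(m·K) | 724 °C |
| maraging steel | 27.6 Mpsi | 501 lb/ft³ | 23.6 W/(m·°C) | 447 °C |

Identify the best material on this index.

Screen on constraints: k ≥ 15.6 W/(m·K); max service T ≥ 303 °C. Survivors: stainless steel, maraging steel.
Convert each candidate to consistent units, then evaluate M:
  stainless steel: E = 204.4 GPa, ρ = 7870 kg/m³
  maraging steel: E = 190.3 GPa, ρ = 8025 kg/m³
  stainless steel: M = 26.0 MN·m/kg
  maraging steel: M = 23.7 MN·m/kg
Stainless steel has the largest M.

stainless steel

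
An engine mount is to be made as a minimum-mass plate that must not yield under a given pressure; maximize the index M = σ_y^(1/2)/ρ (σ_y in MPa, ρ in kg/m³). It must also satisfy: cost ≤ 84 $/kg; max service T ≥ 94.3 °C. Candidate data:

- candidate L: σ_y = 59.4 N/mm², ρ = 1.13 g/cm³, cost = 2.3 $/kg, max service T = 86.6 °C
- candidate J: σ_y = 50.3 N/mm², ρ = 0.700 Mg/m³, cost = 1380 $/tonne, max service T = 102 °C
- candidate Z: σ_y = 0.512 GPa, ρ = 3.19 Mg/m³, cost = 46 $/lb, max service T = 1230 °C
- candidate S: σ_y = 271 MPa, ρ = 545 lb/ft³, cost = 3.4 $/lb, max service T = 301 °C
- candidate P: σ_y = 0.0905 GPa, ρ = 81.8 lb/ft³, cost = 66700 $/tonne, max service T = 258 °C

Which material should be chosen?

Screen on constraints: cost ≤ 84 $/kg; max service T ≥ 94.3 °C. Survivors: candidate J, candidate S, candidate P.
Convert each candidate to consistent units, then evaluate M:
  candidate J: σ_y = 50.30 MPa, ρ = 700.0 kg/m³
  candidate S: σ_y = 271.0 MPa, ρ = 8730 kg/m³
  candidate P: σ_y = 90.50 MPa, ρ = 1310 kg/m³
  candidate J: M = 10.1×10⁻³
  candidate P: M = 7.26×10⁻³
  candidate S: M = 1.89×10⁻³
Candidate J ranks first.

candidate J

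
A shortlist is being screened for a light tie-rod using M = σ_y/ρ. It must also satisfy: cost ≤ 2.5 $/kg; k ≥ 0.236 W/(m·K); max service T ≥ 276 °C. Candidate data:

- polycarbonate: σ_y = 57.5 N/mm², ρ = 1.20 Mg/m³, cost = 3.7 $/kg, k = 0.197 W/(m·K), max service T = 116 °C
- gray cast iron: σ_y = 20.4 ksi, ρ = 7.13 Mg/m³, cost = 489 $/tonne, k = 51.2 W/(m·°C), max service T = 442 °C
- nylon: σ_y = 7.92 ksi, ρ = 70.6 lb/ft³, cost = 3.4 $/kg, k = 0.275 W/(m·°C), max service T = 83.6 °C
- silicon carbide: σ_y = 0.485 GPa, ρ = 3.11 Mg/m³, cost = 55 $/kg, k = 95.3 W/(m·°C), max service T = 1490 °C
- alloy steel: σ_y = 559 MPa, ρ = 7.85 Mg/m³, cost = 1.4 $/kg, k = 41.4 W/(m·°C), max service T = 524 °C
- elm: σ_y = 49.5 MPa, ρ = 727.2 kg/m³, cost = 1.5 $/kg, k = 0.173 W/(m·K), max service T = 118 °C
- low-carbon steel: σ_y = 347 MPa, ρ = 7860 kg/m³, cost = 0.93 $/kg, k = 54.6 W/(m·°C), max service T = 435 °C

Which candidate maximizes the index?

alloy steel

Screen on constraints: cost ≤ 2.5 $/kg; k ≥ 0.236 W/(m·K); max service T ≥ 276 °C. Survivors: gray cast iron, alloy steel, low-carbon steel.
Normalizing units and computing the index:
  gray cast iron: σ_y = 140.7 MPa, ρ = 7130 kg/m³
  alloy steel: σ_y = 559.0 MPa, ρ = 7850 kg/m³
  low-carbon steel: σ_y = 347.0 MPa, ρ = 7860 kg/m³
  alloy steel: M = 71.2 kN·m/kg
  low-carbon steel: M = 44.1 kN·m/kg
  gray cast iron: M = 19.7 kN·m/kg
Alloy steel ranks first.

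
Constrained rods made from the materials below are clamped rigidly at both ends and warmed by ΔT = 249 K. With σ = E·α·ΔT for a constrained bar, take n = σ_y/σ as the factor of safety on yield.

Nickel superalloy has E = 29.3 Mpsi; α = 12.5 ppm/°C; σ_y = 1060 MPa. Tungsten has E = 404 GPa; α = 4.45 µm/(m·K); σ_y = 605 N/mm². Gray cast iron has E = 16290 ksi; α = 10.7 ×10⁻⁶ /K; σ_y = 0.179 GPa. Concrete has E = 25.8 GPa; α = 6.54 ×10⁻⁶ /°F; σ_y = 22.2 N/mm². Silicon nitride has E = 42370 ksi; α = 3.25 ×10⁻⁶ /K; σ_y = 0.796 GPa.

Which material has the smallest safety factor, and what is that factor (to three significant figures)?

Per material, after unit conversion:
  nickel superalloy: E = 202.0, α = 12.5, σ_y = 1060 → σ = 629 MPa, n = 1.69
  tungsten: E = 404.0, α = 4.45, σ_y = 605.0 → σ = 448 MPa, n = 1.35
  gray cast iron: E = 112.3, α = 10.7, σ_y = 179.0 → σ = 299 MPa, n = 0.598
  concrete: E = 25.80, α = 11.8, σ_y = 22.20 → σ = 75.6 MPa, n = 0.294
  silicon nitride: E = 292.1, α = 3.25, σ_y = 796.0 → σ = 236 MPa, n = 3.37
Concrete has the lowest safety factor, n = 0.294.

concrete, n = 0.294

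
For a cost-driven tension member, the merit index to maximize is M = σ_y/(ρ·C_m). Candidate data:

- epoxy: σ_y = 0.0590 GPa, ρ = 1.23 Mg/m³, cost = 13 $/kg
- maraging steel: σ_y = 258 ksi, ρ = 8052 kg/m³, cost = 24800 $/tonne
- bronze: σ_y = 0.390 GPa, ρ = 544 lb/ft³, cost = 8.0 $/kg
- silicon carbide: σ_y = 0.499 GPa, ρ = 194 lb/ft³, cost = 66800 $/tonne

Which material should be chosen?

maraging steel

Convert each candidate to consistent units, then evaluate M:
  epoxy: σ_y = 59.00 MPa, ρ = 1230 kg/m³, cost = 13.00 $/kg
  maraging steel: σ_y = 1779 MPa, ρ = 8052 kg/m³, cost = 24.80 $/kg
  bronze: σ_y = 390.0 MPa, ρ = 8714 kg/m³, cost = 8.000 $/kg
  silicon carbide: σ_y = 499.0 MPa, ρ = 3108 kg/m³, cost = 66.80 $/kg
  maraging steel: M = 8.91 kN·m per $
  bronze: M = 5.59 kN·m per $
  epoxy: M = 3.69 kN·m per $
  silicon carbide: M = 2.40 kN·m per $
Highest index: maraging steel.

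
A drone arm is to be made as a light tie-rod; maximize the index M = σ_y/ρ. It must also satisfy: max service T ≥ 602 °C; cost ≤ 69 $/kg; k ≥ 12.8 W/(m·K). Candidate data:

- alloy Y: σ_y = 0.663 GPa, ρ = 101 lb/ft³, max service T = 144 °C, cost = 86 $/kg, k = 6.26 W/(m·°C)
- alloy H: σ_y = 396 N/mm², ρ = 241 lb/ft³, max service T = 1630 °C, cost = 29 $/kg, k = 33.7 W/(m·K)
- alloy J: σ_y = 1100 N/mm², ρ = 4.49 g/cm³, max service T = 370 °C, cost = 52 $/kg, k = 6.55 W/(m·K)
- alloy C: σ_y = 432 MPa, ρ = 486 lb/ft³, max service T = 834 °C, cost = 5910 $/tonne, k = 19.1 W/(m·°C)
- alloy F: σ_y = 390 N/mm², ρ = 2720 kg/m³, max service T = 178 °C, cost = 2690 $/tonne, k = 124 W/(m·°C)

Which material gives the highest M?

alloy H

Screen on constraints: max service T ≥ 602 °C; cost ≤ 69 $/kg; k ≥ 12.8 W/(m·K). Survivors: alloy H, alloy C.
Convert each candidate to consistent units, then evaluate M:
  alloy H: σ_y = 396.0 MPa, ρ = 3860 kg/m³
  alloy C: σ_y = 432.0 MPa, ρ = 7785 kg/m³
  alloy H: M = 103 kN·m/kg
  alloy C: M = 55.5 kN·m/kg
Highest index: alloy H.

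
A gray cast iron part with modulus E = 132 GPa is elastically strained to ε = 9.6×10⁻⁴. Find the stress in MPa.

σ = E·ε = 132000 MPa × 9.6×10⁻⁴ = 127 MPa.

127 MPa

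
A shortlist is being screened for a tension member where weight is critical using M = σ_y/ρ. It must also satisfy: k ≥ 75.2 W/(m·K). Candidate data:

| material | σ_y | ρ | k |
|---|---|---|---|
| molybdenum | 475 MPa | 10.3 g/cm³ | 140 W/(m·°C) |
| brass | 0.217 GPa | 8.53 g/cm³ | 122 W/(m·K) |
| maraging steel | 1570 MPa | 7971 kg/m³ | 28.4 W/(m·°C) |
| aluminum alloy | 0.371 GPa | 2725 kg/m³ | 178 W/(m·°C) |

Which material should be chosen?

aluminum alloy

Screen on constraints: k ≥ 75.2 W/(m·K). Survivors: molybdenum, brass, aluminum alloy.
In SI units:
  molybdenum: σ_y = 475.0 MPa, ρ = 10300 kg/m³
  brass: σ_y = 217.0 MPa, ρ = 8530 kg/m³
  aluminum alloy: σ_y = 371.0 MPa, ρ = 2725 kg/m³
  aluminum alloy: M = 136 kN·m/kg
  molybdenum: M = 46.1 kN·m/kg
  brass: M = 25.4 kN·m/kg
Highest index: aluminum alloy.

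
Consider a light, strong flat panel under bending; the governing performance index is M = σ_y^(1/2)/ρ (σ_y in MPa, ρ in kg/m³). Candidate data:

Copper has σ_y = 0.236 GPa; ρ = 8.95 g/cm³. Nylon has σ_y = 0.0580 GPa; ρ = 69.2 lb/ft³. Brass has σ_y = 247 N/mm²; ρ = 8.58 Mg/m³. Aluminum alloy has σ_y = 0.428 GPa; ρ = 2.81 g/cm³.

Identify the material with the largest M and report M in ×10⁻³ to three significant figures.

aluminum alloy, M = 7.36×10⁻³

After converting to SI:
  copper: σ_y = 236.0 MPa, ρ = 8950 kg/m³
  nylon: σ_y = 58.00 MPa, ρ = 1108 kg/m³
  brass: σ_y = 247.0 MPa, ρ = 8580 kg/m³
  aluminum alloy: σ_y = 428.0 MPa, ρ = 2810 kg/m³
  aluminum alloy: M = 7.36×10⁻³
  nylon: M = 6.87×10⁻³
  brass: M = 1.83×10⁻³
  copper: M = 1.72×10⁻³
Aluminum alloy has the largest M.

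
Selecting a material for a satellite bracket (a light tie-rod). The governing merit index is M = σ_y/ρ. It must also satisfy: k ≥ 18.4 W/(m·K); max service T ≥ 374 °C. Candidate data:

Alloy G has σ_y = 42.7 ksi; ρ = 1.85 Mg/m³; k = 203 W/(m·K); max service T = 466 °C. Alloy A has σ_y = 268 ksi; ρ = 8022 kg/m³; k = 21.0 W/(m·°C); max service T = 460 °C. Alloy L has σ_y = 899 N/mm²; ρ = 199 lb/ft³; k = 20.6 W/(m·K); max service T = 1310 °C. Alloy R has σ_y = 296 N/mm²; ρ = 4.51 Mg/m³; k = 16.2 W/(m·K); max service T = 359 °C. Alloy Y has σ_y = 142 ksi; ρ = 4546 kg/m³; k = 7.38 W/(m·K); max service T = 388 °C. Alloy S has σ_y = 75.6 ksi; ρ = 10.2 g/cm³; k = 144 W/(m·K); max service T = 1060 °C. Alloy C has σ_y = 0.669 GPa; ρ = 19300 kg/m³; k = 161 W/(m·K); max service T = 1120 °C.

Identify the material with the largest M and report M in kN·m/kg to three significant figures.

alloy L, M = 282 kN·m/kg

Screen on constraints: k ≥ 18.4 W/(m·K); max service T ≥ 374 °C. Survivors: alloy G, alloy A, alloy L, alloy S, alloy C.
After converting to SI:
  alloy G: σ_y = 294.4 MPa, ρ = 1850 kg/m³
  alloy A: σ_y = 1848 MPa, ρ = 8022 kg/m³
  alloy L: σ_y = 899.0 MPa, ρ = 3188 kg/m³
  alloy S: σ_y = 521.2 MPa, ρ = 10200 kg/m³
  alloy C: σ_y = 669.0 MPa, ρ = 19300 kg/m³
  alloy L: M = 282 kN·m/kg
  alloy A: M = 230 kN·m/kg
  alloy G: M = 159 kN·m/kg
  alloy S: M = 51.1 kN·m/kg
  alloy C: M = 34.7 kN·m/kg
The maximum is for alloy L.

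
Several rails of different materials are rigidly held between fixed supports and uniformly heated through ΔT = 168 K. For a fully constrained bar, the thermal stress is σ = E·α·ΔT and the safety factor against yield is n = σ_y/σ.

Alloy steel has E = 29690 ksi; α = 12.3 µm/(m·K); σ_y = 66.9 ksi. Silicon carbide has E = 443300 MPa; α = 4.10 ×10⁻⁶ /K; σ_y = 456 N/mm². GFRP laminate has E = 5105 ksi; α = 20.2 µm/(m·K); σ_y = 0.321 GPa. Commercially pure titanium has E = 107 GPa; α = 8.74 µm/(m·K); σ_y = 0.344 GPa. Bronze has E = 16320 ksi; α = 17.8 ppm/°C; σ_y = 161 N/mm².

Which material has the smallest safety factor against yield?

With everything in SI (GPa, ×10⁻⁶/K, MPa):
  alloy steel: E = 204.7, α = 12.3, σ_y = 461.3 → σ = 423 MPa, n = 1.09
  silicon carbide: E = 443.3, α = 4.10, σ_y = 456.0 → σ = 305 MPa, n = 1.49
  GFRP laminate: E = 35.20, α = 20.2, σ_y = 321.0 → σ = 119 MPa, n = 2.69
  commercially pure titanium: E = 107.0, α = 8.74, σ_y = 344.0 → σ = 157 MPa, n = 2.19
  bronze: E = 112.5, α = 17.8, σ_y = 161.0 → σ = 336 MPa, n = 0.478
The minimum is bronze at n = 0.478.

bronze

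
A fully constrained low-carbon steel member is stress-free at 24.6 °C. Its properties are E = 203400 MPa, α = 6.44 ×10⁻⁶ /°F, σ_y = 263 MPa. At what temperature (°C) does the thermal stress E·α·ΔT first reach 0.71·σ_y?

104 °C

E = 203400 MPa = 203.4 GPa.
α = 6.44×10⁻⁶/°F × 9/5 = 11.6×10⁻⁶/K.
E·α·ΔT = 186.7 MPa ⇒ ΔT = 186.7 / (203.4×10³ × 11.6×10⁻⁶) = 79.20 K.
T = 24.6 + 79.20 = 103.8 °C.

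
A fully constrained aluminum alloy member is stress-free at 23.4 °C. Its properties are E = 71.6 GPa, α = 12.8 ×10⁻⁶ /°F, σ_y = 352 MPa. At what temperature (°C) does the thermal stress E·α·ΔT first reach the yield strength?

α = 12.8×10⁻⁶/°F × 9/5 = 23.0×10⁻⁶/K.
E·α·ΔT = 352.0 MPa ⇒ ΔT = 352.0 / (71.60×10³ × 23.0×10⁻⁶) = 213.4 K.
T = 23.4 + 213.4 = 236.8 °C.

237 °C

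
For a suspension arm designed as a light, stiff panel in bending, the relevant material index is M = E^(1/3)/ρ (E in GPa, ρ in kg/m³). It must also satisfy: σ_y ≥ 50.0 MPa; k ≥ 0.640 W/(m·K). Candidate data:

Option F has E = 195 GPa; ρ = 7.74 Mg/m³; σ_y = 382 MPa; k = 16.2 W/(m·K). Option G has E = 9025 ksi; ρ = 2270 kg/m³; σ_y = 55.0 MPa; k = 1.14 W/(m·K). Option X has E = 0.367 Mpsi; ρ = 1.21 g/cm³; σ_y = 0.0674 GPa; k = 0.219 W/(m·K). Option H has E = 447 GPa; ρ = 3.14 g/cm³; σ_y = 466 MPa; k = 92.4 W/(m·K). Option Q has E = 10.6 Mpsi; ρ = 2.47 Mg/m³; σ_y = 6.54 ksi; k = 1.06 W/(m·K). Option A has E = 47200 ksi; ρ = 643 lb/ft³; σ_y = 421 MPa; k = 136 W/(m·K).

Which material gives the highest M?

option H

Screen on constraints: σ_y ≥ 50.0 MPa; k ≥ 0.640 W/(m·K). Survivors: option F, option G, option H, option A.
Normalizing units and computing the index:
  option F: E = 195.0 GPa, ρ = 7740 kg/m³
  option G: E = 62.23 GPa, ρ = 2270 kg/m³
  option H: E = 447.0 GPa, ρ = 3140 kg/m³
  option A: E = 325.4 GPa, ρ = 10300 kg/m³
  option H: M = 2.44×10⁻³
  option G: M = 1.75×10⁻³
  option F: M = 0.749×10⁻³
  option A: M = 0.668×10⁻³
Option H ranks first.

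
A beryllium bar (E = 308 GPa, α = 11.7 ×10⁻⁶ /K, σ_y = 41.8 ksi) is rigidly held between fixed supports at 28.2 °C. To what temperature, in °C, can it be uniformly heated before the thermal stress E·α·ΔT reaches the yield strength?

108 °C

σ_y = 41.8 ksi = 288.2 MPa.
E·α·ΔT = 288.2 MPa ⇒ ΔT = 288.2 / (308.0×10³ × 11.7×10⁻⁶) = 79.98 K.
T = 28.2 + 79.98 = 108.2 °C.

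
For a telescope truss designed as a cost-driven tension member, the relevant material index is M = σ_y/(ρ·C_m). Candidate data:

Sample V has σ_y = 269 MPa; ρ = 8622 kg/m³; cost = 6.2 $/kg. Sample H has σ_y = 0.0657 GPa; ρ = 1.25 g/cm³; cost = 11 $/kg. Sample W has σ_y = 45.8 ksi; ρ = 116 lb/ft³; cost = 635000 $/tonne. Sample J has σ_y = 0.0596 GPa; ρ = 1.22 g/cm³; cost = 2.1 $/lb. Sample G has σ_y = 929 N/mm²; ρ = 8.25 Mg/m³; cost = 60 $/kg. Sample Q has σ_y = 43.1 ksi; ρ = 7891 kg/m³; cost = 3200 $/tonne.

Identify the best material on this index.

sample Q

Putting every candidate on a common basis:
  sample V: σ_y = 269.0 MPa, ρ = 8622 kg/m³, cost = 6.200 $/kg
  sample H: σ_y = 65.70 MPa, ρ = 1250 kg/m³, cost = 11.00 $/kg
  sample W: σ_y = 315.8 MPa, ρ = 1858 kg/m³, cost = 635.0 $/kg
  sample J: σ_y = 59.60 MPa, ρ = 1220 kg/m³, cost = 4.630 $/kg
  sample G: σ_y = 929.0 MPa, ρ = 8250 kg/m³, cost = 60.00 $/kg
  sample Q: σ_y = 297.2 MPa, ρ = 7891 kg/m³, cost = 3.200 $/kg
  sample Q: M = 11.8 kN·m per $
  sample J: M = 10.6 kN·m per $
  sample V: M = 5.03 kN·m per $
  sample H: M = 4.78 kN·m per $
  sample G: M = 1.88 kN·m per $
  sample W: M = 0.268 kN·m per $
Sample Q ranks first.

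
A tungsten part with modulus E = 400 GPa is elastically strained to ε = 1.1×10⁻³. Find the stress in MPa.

440 MPa

σ = E·ε = 400000 MPa × 1.1×10⁻³ = 440 MPa.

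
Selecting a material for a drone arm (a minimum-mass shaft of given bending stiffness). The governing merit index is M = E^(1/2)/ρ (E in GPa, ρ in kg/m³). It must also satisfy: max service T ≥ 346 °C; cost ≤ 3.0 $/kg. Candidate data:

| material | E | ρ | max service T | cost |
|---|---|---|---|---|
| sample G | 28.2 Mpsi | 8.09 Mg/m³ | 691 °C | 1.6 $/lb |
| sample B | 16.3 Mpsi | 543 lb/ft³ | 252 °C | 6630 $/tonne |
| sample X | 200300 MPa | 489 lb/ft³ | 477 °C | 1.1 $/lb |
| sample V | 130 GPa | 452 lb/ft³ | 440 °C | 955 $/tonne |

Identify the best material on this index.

sample X

Screen on constraints: max service T ≥ 346 °C; cost ≤ 3.0 $/kg. Survivors: sample X, sample V.
Convert each candidate to consistent units, then evaluate M:
  sample X: E = 200.3 GPa, ρ = 7833 kg/m³
  sample V: E = 130.0 GPa, ρ = 7240 kg/m³
  sample X: M = 1.81×10⁻³
  sample V: M = 1.57×10⁻³
Sample X has the largest M.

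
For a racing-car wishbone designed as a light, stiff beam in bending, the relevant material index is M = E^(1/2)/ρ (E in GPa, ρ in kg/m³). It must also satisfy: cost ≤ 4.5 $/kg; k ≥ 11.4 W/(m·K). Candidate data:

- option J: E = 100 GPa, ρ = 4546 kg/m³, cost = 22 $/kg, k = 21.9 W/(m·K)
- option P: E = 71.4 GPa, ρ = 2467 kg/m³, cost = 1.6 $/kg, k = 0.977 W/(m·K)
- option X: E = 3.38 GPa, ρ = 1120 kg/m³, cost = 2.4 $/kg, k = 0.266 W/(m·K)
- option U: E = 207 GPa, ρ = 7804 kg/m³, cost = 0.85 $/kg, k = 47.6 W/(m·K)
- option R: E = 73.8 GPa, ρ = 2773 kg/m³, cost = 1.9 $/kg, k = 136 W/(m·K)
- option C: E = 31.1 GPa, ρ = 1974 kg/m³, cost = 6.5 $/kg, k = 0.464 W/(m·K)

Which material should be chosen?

Screen on constraints: cost ≤ 4.5 $/kg; k ≥ 11.4 W/(m·K). Survivors: option U, option R.
Per-candidate index values:
  option R: M = 3.10×10⁻³
  option U: M = 1.84×10⁻³
Option R ranks first.

option R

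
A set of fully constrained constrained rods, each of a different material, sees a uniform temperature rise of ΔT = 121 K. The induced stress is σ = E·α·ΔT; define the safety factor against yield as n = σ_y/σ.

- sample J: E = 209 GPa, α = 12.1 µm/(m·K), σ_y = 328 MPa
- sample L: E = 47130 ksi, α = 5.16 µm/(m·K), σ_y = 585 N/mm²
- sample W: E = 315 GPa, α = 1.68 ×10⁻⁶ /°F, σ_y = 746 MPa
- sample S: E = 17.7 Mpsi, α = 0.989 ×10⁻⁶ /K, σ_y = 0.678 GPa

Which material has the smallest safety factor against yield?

sample J

With everything in SI (GPa, ×10⁻⁶/K, MPa):
  sample J: E = 209.0, α = 12.1, σ_y = 328.0 → σ = 306 MPa, n = 1.07
  sample L: E = 324.9, α = 5.16, σ_y = 585.0 → σ = 203 MPa, n = 2.88
  sample W: E = 315.0, α = 3.02, σ_y = 746.0 → σ = 115 MPa, n = 6.47
  sample S: E = 122.0, α = 0.989, σ_y = 678.0 → σ = 14.6 MPa, n = 46.4
Sample J has the lowest safety factor, n = 1.07.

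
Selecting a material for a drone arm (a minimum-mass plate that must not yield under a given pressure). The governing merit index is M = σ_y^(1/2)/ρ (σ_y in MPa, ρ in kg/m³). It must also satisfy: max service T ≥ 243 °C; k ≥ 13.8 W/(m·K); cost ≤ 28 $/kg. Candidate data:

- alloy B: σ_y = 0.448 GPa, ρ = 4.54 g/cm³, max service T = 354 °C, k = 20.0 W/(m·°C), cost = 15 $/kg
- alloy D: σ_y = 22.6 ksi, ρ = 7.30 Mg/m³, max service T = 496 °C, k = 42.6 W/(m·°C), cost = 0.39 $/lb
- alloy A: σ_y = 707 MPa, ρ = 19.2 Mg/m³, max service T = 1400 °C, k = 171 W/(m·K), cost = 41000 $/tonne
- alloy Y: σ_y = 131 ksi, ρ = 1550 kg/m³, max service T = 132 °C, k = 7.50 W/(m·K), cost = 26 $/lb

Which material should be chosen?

alloy B

Screen on constraints: max service T ≥ 243 °C; k ≥ 13.8 W/(m·K); cost ≤ 28 $/kg. Survivors: alloy B, alloy D.
Normalizing units and computing the index:
  alloy B: σ_y = 448.0 MPa, ρ = 4540 kg/m³
  alloy D: σ_y = 155.8 MPa, ρ = 7300 kg/m³
  alloy B: M = 4.66×10⁻³
  alloy D: M = 1.71×10⁻³
Alloy B ranks first.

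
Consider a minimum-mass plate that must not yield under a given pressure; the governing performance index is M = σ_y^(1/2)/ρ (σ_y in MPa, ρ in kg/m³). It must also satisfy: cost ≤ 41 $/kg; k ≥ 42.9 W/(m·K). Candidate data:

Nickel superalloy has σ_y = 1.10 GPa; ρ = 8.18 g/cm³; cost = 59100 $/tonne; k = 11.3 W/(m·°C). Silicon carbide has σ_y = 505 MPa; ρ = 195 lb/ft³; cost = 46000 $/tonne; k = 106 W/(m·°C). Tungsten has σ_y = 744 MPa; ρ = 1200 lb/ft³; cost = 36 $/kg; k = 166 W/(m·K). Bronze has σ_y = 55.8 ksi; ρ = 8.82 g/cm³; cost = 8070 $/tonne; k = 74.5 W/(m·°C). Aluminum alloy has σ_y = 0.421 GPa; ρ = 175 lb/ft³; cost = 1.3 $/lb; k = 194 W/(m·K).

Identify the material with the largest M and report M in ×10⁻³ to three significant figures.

Screen on constraints: cost ≤ 41 $/kg; k ≥ 42.9 W/(m·K). Survivors: tungsten, bronze, aluminum alloy.
In SI units:
  tungsten: σ_y = 744.0 MPa, ρ = 19220 kg/m³
  bronze: σ_y = 384.7 MPa, ρ = 8820 kg/m³
  aluminum alloy: σ_y = 421.0 MPa, ρ = 2803 kg/m³
  aluminum alloy: M = 7.32×10⁻³
  bronze: M = 2.22×10⁻³
  tungsten: M = 1.42×10⁻³
Aluminum alloy ranks first.

aluminum alloy, M = 7.32×10⁻³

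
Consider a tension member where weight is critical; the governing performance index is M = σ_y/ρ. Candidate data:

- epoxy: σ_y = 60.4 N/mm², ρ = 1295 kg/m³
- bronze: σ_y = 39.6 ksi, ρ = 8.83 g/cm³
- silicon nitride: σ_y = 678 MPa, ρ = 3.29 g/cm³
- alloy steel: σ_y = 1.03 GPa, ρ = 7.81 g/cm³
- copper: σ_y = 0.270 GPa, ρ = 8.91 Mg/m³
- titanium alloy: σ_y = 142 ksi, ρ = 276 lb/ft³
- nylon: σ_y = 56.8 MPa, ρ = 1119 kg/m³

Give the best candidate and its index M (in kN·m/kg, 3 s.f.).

titanium alloy, M = 221 kN·m/kg

Putting every candidate on a common basis:
  epoxy: σ_y = 60.40 MPa, ρ = 1295 kg/m³
  bronze: σ_y = 273.0 MPa, ρ = 8830 kg/m³
  silicon nitride: σ_y = 678.0 MPa, ρ = 3290 kg/m³
  alloy steel: σ_y = 1030 MPa, ρ = 7810 kg/m³
  copper: σ_y = 270.0 MPa, ρ = 8910 kg/m³
  titanium alloy: σ_y = 979.1 MPa, ρ = 4421 kg/m³
  nylon: σ_y = 56.80 MPa, ρ = 1119 kg/m³
  titanium alloy: M = 221 kN·m/kg
  silicon nitride: M = 206 kN·m/kg
  alloy steel: M = 132 kN·m/kg
  nylon: M = 50.8 kN·m/kg
  epoxy: M = 46.6 kN·m/kg
  bronze: M = 30.9 kN·m/kg
  copper: M = 30.3 kN·m/kg
Titanium alloy has the largest M.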